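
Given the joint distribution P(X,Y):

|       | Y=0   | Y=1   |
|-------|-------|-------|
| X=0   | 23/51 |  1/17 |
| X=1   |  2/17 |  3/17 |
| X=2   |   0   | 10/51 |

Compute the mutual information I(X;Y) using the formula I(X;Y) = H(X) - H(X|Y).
0.4378 bits

I(X;Y) = H(X) - H(X|Y)

Marginal of X (row sums):
  P(X=0) = 23/51 + 1/17 = 26/51
  P(X=1) = 2/17 + 3/17 = 5/17
  P(X=2) = 0 + 10/51 = 10/51
H(X) = -[(26/51)·log₂(26/51) + (5/17)·log₂(5/17) + (10/51)·log₂(10/51)]
  = 0.4955 + 0.5193 + 0.4609 = 1.4757 bits

Marginal of Y (column sums):
  P(Y=0) = 23/51 + 2/17 + 0 = 29/51
  P(Y=1) = 1/17 + 3/17 + 10/51 = 22/51
H(X|Y) = Σ_y P(y)·H(X|Y=y):
  Y=0: P(Y=0) = 29/51, P(X|Y=0) = (23/29, 6/29, 0) → H(X|Y=0) = 0.7355
  Y=1: P(Y=1) = 22/51, P(X|Y=1) = (3/22, 9/22, 5/11) → H(X|Y=1) = 1.4365
H(X|Y) = (29/51)·0.7355 + (22/51)·1.4365 = 1.0379 bits

I(X;Y) = H(X) - H(X|Y) = 1.4757 - 1.0379 = 0.4378 bits

Cross-check via I(X;Y) = H(X) + H(Y) - H(X,Y): computing H(Y) from the column sums and H(X,Y) from the 6 cells in the same way gives H(Y) = 0.9864 bits and H(X,Y) = 2.0243 bits, so
I(X;Y) = 1.4757 + 0.9864 - 2.0243 = 0.4378 bits ✓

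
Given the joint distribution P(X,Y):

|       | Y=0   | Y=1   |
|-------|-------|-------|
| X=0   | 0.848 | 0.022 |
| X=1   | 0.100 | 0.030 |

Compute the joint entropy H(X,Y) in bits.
0.8068 bits

H(X,Y) = -Σ_{x,y} P(x,y) log₂ P(x,y). Per-cell terms -P(x,y)·log₂P(x,y):
  X=0: 0.2017, 0.1211
  X=1: 0.3322, 0.1518
Sum of the 4 terms: H(X,Y) = 0.8068 bits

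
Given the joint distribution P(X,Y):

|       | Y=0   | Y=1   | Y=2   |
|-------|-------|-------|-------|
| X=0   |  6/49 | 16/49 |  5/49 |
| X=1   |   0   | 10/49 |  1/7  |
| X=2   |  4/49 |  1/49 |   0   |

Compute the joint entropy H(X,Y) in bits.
2.5129 bits

H(X,Y) = -Σ_{x,y} P(x,y) log₂ P(x,y). Per-cell terms -P(x,y)·log₂P(x,y):
  X=0: 0.37099, 0.52725, 0.33600
  X=1: 0.00000, 0.46791, 0.40105
  X=2: 0.29508, 0.11459, 0.00000
  (cells with P = 0 contribute 0)
Sum of the 9 terms: H(X,Y) = 2.5129 bits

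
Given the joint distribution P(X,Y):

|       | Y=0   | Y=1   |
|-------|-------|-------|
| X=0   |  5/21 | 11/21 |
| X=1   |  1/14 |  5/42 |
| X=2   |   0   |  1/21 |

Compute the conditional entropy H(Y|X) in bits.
0.8645 bits

H(Y|X) = H(X,Y) - H(X)

H(X,Y) = -Σ_{x,y} P(x,y) log₂ P(x,y). Per-cell terms -P(x,y)·log₂P(x,y):
  X=0: 0.492950, 0.488654
  X=1: 0.271954, 0.365523
  X=2: 0.000000, 0.209158
  (cells with P = 0 contribute 0)
Sum of the 6 terms: H(X,Y) = 1.82824 bits

Marginal of X (row sums):
  P(X=0) = 5/21 + 11/21 = 16/21
  P(X=1) = 1/14 + 5/42 = 4/21
  P(X=2) = 0 + 1/21 = 1/21
H(X) = -[(16/21)·log₂(16/21) + (4/21)·log₂(4/21) + (1/21)·log₂(1/21)]
  = 0.298909 + 0.455680 + 0.209158 = 0.96375 bits

H(Y|X) = H(X,Y) - H(X) = 1.82824 - 0.96375 = 0.8645 bits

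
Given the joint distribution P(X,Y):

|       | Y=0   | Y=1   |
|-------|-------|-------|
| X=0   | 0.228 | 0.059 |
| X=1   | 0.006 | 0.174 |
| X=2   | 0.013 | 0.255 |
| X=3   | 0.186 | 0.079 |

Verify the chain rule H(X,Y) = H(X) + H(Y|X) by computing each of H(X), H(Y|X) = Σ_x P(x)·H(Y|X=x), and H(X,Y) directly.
H(X) = 1.9790 bits, H(Y|X) = 0.5563 bits, H(X,Y) = 2.5353 bits

Marginal of X (row sums):
  P(X=0) = 0.228 + 0.059 = 0.287
  P(X=1) = 0.006 + 0.174 = 0.180
  P(X=2) = 0.013 + 0.255 = 0.268
  P(X=3) = 0.186 + 0.079 = 0.265
H(X) = -[0.287·log₂(0.287) + 0.180·log₂(0.180) + 0.268·log₂(0.268) + 0.265·log₂(0.265)]
  = 0.5169 + 0.4453 + 0.5091 + 0.5077 = 1.9790 bits

H(Y|X) = Σ_x P(x)·H(Y|X=x):
  X=0: P(X=0) = 0.287, P(Y|X=0) = (228/287, 59/287) → H(Y|X=0) = 0.7329
  X=1: P(X=1) = 0.180, P(Y|X=1) = (1/30, 29/30) → H(Y|X=1) = 0.2108
  X=2: P(X=2) = 0.268, P(Y|X=2) = (13/268, 255/268) → H(Y|X=2) = 0.2800
  X=3: P(X=3) = 0.265, P(Y|X=3) = (186/265, 79/265) → H(Y|X=3) = 0.8790
H(Y|X) = 0.287·0.7329 + 0.180·0.2108 + 0.268·0.2800 + 0.265·0.8790 = 0.5563 bits

H(X,Y) = -Σ_{x,y} P(x,y) log₂ P(x,y). Per-cell terms -P(x,y)·log₂P(x,y):
  X=0: 0.4863, 0.2409
  X=1: 0.0443, 0.4390
  X=2: 0.0814, 0.5027
  X=3: 0.4514, 0.2893
Sum of the 8 terms: H(X,Y) = 2.5353 bits

Chain rule check:
  H(X) + H(Y|X) = 1.9790 + 0.5563 = 2.5353 bits
  H(X,Y) = 2.5353 bits
✓ Chain rule verified.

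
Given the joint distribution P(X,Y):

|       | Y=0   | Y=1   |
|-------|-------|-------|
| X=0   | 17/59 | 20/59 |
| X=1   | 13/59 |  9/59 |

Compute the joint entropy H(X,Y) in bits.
1.9409 bits

H(X,Y) = -Σ_{x,y} P(x,y) log₂ P(x,y). Per-cell terms -P(x,y)·log₂P(x,y):
  X=0: 0.51726, 0.52906
  X=1: 0.48082, 0.41380
Sum of the 4 terms: H(X,Y) = 1.9409 bits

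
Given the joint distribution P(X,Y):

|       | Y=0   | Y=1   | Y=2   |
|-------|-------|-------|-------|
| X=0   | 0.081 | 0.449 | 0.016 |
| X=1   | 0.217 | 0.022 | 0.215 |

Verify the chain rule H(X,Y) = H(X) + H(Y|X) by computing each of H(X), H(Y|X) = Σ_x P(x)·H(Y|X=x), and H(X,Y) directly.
H(X) = 0.9939 bits, H(Y|X) = 0.9902 bits, H(X,Y) = 1.9841 bits

Marginal of X (row sums):
  P(X=0) = 0.081 + 0.449 + 0.016 = 0.546
  P(X=1) = 0.217 + 0.022 + 0.215 = 0.454
H(X) = -[0.546·log₂(0.546) + 0.454·log₂(0.454)]
  = 0.4767 + 0.5172 = 0.9939 bits

H(Y|X) = Σ_x P(x)·H(Y|X=x):
  X=0: P(X=0) = 0.546, P(Y|X=0) = (27/182, 449/546, 8/273) → H(Y|X=0) = 0.7897
  X=1: P(X=1) = 0.454, P(Y|X=1) = (217/454, 11/227, 215/454) → H(Y|X=1) = 1.2313
H(Y|X) = 0.546·0.7897 + 0.454·1.2313 = 0.9902 bits

H(X,Y) = -Σ_{x,y} P(x,y) log₂ P(x,y). Per-cell terms -P(x,y)·log₂P(x,y):
  X=0: 0.2937, 0.5187, 0.0955
  X=1: 0.4783, 0.1211, 0.4768
Sum of the 6 terms: H(X,Y) = 1.9841 bits

Chain rule check:
  H(X) + H(Y|X) = 0.9939 + 0.9902 = 1.9841 bits
  H(X,Y) = 1.9841 bits
✓ Chain rule verified.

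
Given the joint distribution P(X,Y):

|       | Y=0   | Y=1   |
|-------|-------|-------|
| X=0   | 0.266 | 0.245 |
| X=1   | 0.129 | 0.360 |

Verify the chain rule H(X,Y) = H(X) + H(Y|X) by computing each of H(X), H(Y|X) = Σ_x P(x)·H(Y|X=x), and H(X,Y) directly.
H(X) = 0.9997 bits, H(Y|X) = 0.9174 bits, H(X,Y) = 1.9171 bits

Marginal of X (row sums):
  P(X=0) = 0.266 + 0.245 = 0.511
  P(X=1) = 0.129 + 0.360 = 0.489
H(X) = -[0.511·log₂(0.511) + 0.489·log₂(0.489)]
  = 0.494957 + 0.504694 = 0.9997 bits

H(Y|X) = Σ_x P(x)·H(Y|X=x):
  X=0: P(X=0) = 0.511, P(Y|X=0) = (38/73, 35/73) → H(Y|X=0) = 0.998781
  X=1: P(X=1) = 0.489, P(Y|X=1) = (43/163, 120/163) → H(Y|X=1) = 0.832432
H(Y|X) = 0.511·0.998781 + 0.489·0.832432 = 0.9174 bits

H(X,Y) = -Σ_{x,y} P(x,y) log₂ P(x,y). Per-cell terms -P(x,y)·log₂P(x,y):
  X=0: 0.508193, 0.497141
  X=1: 0.381138, 0.530615
Sum of the 4 terms: H(X,Y) = 1.9171 bits

Chain rule check:
  H(X) + H(Y|X) = 0.9997 + 0.9174 = 1.9171 bits
  H(X,Y) = 1.9171 bits
✓ Chain rule verified.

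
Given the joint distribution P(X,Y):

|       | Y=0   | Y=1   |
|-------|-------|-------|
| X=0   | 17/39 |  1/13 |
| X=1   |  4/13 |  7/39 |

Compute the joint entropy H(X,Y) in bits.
1.7748 bits

H(X,Y) = -Σ_{x,y} P(x,y) log₂ P(x,y). Per-cell terms -P(x,y)·log₂P(x,y):
  X=0: 0.5222, 0.2846
  X=1: 0.5232, 0.4448
Sum of the 4 terms: H(X,Y) = 1.7748 bits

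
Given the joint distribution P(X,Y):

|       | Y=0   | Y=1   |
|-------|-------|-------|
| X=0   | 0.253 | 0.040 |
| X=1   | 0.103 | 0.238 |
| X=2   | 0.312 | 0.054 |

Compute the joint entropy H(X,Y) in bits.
2.2697 bits

H(X,Y) = -Σ_{x,y} P(x,y) log₂ P(x,y). Per-cell terms -P(x,y)·log₂P(x,y):
  X=0: 0.50165, 0.18575
  X=1: 0.33777, 0.49289
  X=2: 0.52428, 0.22739
Sum of the 6 terms: H(X,Y) = 2.2697 bits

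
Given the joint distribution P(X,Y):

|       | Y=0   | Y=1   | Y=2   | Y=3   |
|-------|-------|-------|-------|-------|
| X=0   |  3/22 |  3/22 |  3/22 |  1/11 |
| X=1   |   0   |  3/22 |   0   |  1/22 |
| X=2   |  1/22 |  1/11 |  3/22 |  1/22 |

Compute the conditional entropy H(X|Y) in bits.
1.2607 bits

H(X|Y) = H(X,Y) - H(Y)

H(X,Y) = -Σ_{x,y} P(x,y) log₂ P(x,y). Per-cell terms -P(x,y)·log₂P(x,y):
  X=0: 0.391973, 0.391973, 0.391973, 0.314494
  X=1: 0.000000, 0.391973, 0.000000, 0.202701
  X=2: 0.202701, 0.314494, 0.391973, 0.202701
  (cells with P = 0 contribute 0)
Sum of the 12 terms: H(X,Y) = 3.19696 bits

Marginal of Y (column sums):
  P(Y=0) = 3/22 + 0 + 1/22 = 2/11
  P(Y=1) = 3/22 + 3/22 + 1/11 = 4/11
  P(Y=2) = 3/22 + 0 + 3/22 = 3/11
  P(Y=3) = 1/11 + 1/22 + 1/22 = 2/11
H(Y) = -[(2/11)·log₂(2/11) + (4/11)·log₂(4/11) + (3/11)·log₂(3/11) + (2/11)·log₂(2/11)]
  = 0.447169 + 0.530702 + 0.511219 + 0.447169 = 1.93626 bits

H(X|Y) = H(X,Y) - H(Y) = 3.19696 - 1.93626 = 1.2607 bits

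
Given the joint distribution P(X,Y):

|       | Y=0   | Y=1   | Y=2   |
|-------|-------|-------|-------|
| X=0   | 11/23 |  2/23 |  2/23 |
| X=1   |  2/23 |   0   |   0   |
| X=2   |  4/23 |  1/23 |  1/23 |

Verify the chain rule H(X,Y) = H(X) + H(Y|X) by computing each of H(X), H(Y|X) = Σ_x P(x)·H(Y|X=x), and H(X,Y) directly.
H(X) = 1.2143 bits, H(Y|X) = 1.0461 bits, H(X,Y) = 2.2604 bits

Marginal of X (row sums):
  P(X=0) = 11/23 + 2/23 + 2/23 = 15/23
  P(X=1) = 2/23 + 0 + 0 = 2/23
  P(X=2) = 4/23 + 1/23 + 1/23 = 6/23
H(X) = -[(15/23)·log₂(15/23) + (2/23)·log₂(2/23) + (6/23)·log₂(6/23)]
  = 0.40218 + 0.30640 + 0.50572 = 1.2143 bits

H(Y|X) = Σ_x P(x)·H(Y|X=x):
  X=0: P(X=0) = 15/23, P(Y|X=0) = (11/15, 2/15, 2/15) → H(Y|X=0) = 1.10331
  X=1: P(X=1) = 2/23, P(Y|X=1) = (1, 0, 0) → H(Y|X=1) = 0.00000
  X=2: P(X=2) = 6/23, P(Y|X=2) = (2/3, 1/6, 1/6) → H(Y|X=2) = 1.25163
H(Y|X) = (15/23)·1.10331 + (2/23)·0.00000 + (6/23)·1.25163 = 1.0461 bits

H(X,Y) = -Σ_{x,y} P(x,y) log₂ P(x,y). Per-cell terms -P(x,y)·log₂P(x,y):
  X=0: 0.50893, 0.30640, 0.30640
  X=1: 0.30640, 0.00000, 0.00000
  X=2: 0.43888, 0.19668, 0.19668
  (cells with P = 0 contribute 0)
Sum of the 9 terms: H(X,Y) = 2.2604 bits

Chain rule check:
  H(X) + H(Y|X) = 1.2143 + 1.0461 = 2.2604 bits
  H(X,Y) = 2.2604 bits
✓ Chain rule verified.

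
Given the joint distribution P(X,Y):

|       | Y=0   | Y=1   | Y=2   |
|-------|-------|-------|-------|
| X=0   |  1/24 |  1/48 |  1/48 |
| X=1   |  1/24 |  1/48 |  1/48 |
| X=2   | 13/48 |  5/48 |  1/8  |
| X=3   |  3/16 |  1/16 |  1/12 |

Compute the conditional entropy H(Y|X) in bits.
1.4485 bits

H(Y|X) = H(X,Y) - H(X)

H(X,Y) = -Σ_{x,y} P(x,y) log₂ P(x,y). Per-cell terms -P(x,y)·log₂P(x,y):
  X=0: 0.1910401, 0.1163534, 0.1163534
  X=1: 0.1910401, 0.1163534, 0.1163534
  X=2: 0.5103916, 0.3398994, 0.3750000
  X=3: 0.4528195, 0.2500000, 0.2987469
Sum of the 12 terms: H(X,Y) = 3.074351 bits

Marginal of X (row sums):
  P(X=0) = 1/24 + 1/48 + 1/48 = 1/12
  P(X=1) = 1/24 + 1/48 + 1/48 = 1/12
  P(X=2) = 13/48 + 5/48 + 1/8 = 1/2
  P(X=3) = 3/16 + 1/16 + 1/12 = 1/3
H(X) = -[(1/12)·log₂(1/12) + (1/12)·log₂(1/12) + (1/2)·log₂(1/2) + (1/3)·log₂(1/3)]
  = 0.2987469 + 0.2987469 + 0.5000000 + 0.5283208 = 1.625815 bits

H(Y|X) = H(X,Y) - H(X) = 3.074351 - 1.625815 = 1.4485 bits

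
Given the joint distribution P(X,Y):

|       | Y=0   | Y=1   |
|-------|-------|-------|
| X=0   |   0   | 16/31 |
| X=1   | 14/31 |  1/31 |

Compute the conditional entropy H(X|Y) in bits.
0.1770 bits

H(X|Y) = H(X,Y) - H(Y)

H(X,Y) = -Σ_{x,y} P(x,y) log₂ P(x,y). Per-cell terms -P(x,y)·log₂P(x,y):
  X=0: 0.0000, 0.4925
  X=1: 0.5179, 0.1598
  (cells with P = 0 contribute 0)
Sum of the 4 terms: H(X,Y) = 1.1702 bits

Marginal of Y (column sums):
  P(Y=0) = 0 + 14/31 = 14/31
  P(Y=1) = 16/31 + 1/31 = 17/31
H(Y) = -[(14/31)·log₂(14/31) + (17/31)·log₂(17/31)]
  = 0.5179 + 0.4753 = 0.9932 bits

H(X|Y) = H(X,Y) - H(Y) = 1.1702 - 0.9932 = 0.1770 bits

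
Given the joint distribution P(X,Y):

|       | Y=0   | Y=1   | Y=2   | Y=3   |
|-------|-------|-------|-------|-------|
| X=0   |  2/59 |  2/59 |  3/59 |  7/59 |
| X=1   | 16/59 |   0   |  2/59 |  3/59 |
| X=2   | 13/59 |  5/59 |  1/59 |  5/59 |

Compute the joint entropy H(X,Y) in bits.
2.9930 bits

H(X,Y) = -Σ_{x,y} P(x,y) log₂ P(x,y). Per-cell terms -P(x,y)·log₂P(x,y):
  X=0: 0.1655, 0.1655, 0.2185, 0.3649
  X=1: 0.5105, 0.0000, 0.1655, 0.2185
  X=2: 0.4808, 0.3018, 0.0997, 0.3018
  (cells with P = 0 contribute 0)
Sum of the 12 terms: H(X,Y) = 2.9930 bits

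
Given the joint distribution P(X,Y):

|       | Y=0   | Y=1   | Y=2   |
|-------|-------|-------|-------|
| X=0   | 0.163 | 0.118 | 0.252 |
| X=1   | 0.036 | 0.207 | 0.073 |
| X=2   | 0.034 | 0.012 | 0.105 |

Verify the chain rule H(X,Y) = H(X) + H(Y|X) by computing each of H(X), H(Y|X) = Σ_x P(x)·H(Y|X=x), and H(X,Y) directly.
H(X) = 1.4209 bits, H(Y|X) = 1.3731 bits, H(X,Y) = 2.7940 bits

Marginal of X (row sums):
  P(X=0) = 0.163 + 0.118 + 0.252 = 0.533
  P(X=1) = 0.036 + 0.207 + 0.073 = 0.316
  P(X=2) = 0.034 + 0.012 + 0.105 = 0.151
H(X) = -[0.533·log₂(0.533) + 0.316·log₂(0.316) + 0.151·log₂(0.151)]
  = 0.48385 + 0.52519 + 0.41183 = 1.4209 bits

H(Y|X) = Σ_x P(x)·H(Y|X=x):
  X=0: P(X=0) = 0.533, P(Y|X=0) = (163/533, 118/533, 252/533) → H(Y|X=0) = 1.51527
  X=1: P(X=1) = 0.316, P(Y|X=1) = (9/79, 207/316, 73/316) → H(Y|X=1) = 1.24515
  X=2: P(X=2) = 0.151, P(Y|X=2) = (34/151, 12/151, 105/151) → H(Y|X=2) = 1.13914
H(Y|X) = 0.533·1.51527 + 0.316·1.24515 + 0.151·1.13914 = 1.3731 bits

H(X,Y) = -Σ_{x,y} P(x,y) log₂ P(x,y). Per-cell terms -P(x,y)·log₂P(x,y):
  X=0: 0.42658, 0.36381, 0.50110
  X=1: 0.17265, 0.47037, 0.27565
  X=2: 0.16586, 0.07657, 0.34141
Sum of the 9 terms: H(X,Y) = 2.7940 bits

Chain rule check:
  H(X) + H(Y|X) = 1.4209 + 1.3731 = 2.7940 bits
  H(X,Y) = 2.7940 bits
✓ Chain rule verified.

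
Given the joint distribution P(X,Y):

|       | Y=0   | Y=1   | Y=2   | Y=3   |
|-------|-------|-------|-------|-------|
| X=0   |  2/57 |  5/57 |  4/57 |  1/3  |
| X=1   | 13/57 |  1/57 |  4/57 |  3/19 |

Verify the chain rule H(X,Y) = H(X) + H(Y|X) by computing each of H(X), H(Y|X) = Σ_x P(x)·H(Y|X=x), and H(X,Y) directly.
H(X) = 0.9980 bits, H(Y|X) = 1.5550 bits, H(X,Y) = 2.5530 bits

Marginal of X (row sums):
  P(X=0) = 2/57 + 5/57 + 4/57 + 1/3 = 10/19
  P(X=1) = 13/57 + 1/57 + 4/57 + 3/19 = 9/19
H(X) = -[(10/19)·log₂(10/19) + (9/19)·log₂(9/19)]
  = 0.4874 + 0.5106 = 0.9980 bits

H(Y|X) = Σ_x P(x)·H(Y|X=x):
  X=0: P(X=0) = 10/19, P(Y|X=0) = (1/15, 1/6, 2/15, 19/30) → H(Y|X=0) = 1.4962
  X=1: P(X=1) = 9/19, P(Y|X=1) = (13/27, 1/27, 4/27, 1/3) → H(Y|X=1) = 1.6203
H(Y|X) = (10/19)·1.4962 + (9/19)·1.6203 = 1.5550 bits

H(X,Y) = -Σ_{x,y} P(x,y) log₂ P(x,y). Per-cell terms -P(x,y)·log₂P(x,y):
  X=0: 0.1696, 0.3080, 0.2690, 0.5283
  X=1: 0.4863, 0.1023, 0.2690, 0.4205
Sum of the 8 terms: H(X,Y) = 2.5530 bits

Chain rule check:
  H(X) + H(Y|X) = 0.9980 + 1.5550 = 2.5530 bits
  H(X,Y) = 2.5530 bits
✓ Chain rule verified.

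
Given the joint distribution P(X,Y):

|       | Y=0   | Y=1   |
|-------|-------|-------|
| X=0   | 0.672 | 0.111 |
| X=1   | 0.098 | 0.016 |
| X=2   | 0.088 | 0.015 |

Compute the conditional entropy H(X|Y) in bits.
0.9712 bits

H(X|Y) = H(X,Y) - H(Y)

H(X,Y) = -Σ_{x,y} P(x,y) log₂ P(x,y). Per-cell terms -P(x,y)·log₂P(x,y):
  X=0: 0.38537, 0.35202
  X=1: 0.32841, 0.09545
  X=2: 0.30856, 0.09088
Sum of the 6 terms: H(X,Y) = 1.5607 bits

Marginal of Y (column sums):
  P(Y=0) = 0.672 + 0.098 + 0.088 = 0.858
  P(Y=1) = 0.111 + 0.016 + 0.015 = 0.142
H(Y) = -[0.858·log₂(0.858) + 0.142·log₂(0.142)]
  = 0.18958 + 0.39988 = 0.5895 bits

H(X|Y) = H(X,Y) - H(Y) = 1.5607 - 0.5895 = 0.9712 bits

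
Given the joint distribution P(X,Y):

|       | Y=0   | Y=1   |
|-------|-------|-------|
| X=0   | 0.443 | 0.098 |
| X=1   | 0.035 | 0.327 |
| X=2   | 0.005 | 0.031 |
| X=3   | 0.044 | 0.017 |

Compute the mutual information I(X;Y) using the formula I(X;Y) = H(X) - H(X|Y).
0.3897 bits

I(X;Y) = H(X) - H(X|Y)

Marginal of X (row sums):
  P(X=0) = 0.443 + 0.098 = 0.541
  P(X=1) = 0.035 + 0.327 = 0.362
  P(X=2) = 0.005 + 0.031 = 0.036
  P(X=3) = 0.044 + 0.017 = 0.061
H(X) = -[0.541·log₂(0.541) + 0.362·log₂(0.362) + 0.036·log₂(0.036) + 0.061·log₂(0.061)]
  = 0.479488 + 0.530670 + 0.172651 + 0.246138 = 1.42895 bits

Marginal of Y (column sums):
  P(Y=0) = 0.443 + 0.035 + 0.005 + 0.044 = 0.527
  P(Y=1) = 0.098 + 0.327 + 0.031 + 0.017 = 0.473
H(X|Y) = Σ_y P(y)·H(X|Y=y):
  Y=0: P(Y=0) = 0.527, P(X|Y=0) = (443/527, 35/527, 5/527, 44/527) → H(X|Y=0) = 0.833244
  Y=1: P(Y=1) = 0.473, P(X|Y=1) = (98/473, 327/473, 31/473, 17/473) → H(X|Y=1) = 1.268809
H(X|Y) = 0.527·0.833244 + 0.473·1.268809 = 1.03927 bits

I(X;Y) = H(X) - H(X|Y) = 1.42895 - 1.03927 = 0.3897 bits

Cross-check via I(X;Y) = H(X) + H(Y) - H(X,Y): computing H(Y) from the column sums and H(X,Y) from the 8 cells in the same way gives H(Y) = 0.99790 bits and H(X,Y) = 2.03716 bits, so
I(X;Y) = 1.42895 + 0.99790 - 2.03716 = 0.3897 bits ✓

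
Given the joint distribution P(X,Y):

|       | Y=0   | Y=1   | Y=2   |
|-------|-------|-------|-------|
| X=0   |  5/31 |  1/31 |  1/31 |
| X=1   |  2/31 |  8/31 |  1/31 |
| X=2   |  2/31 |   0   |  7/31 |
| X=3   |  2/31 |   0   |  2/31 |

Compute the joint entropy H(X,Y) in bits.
2.9135 bits

H(X,Y) = -Σ_{x,y} P(x,y) log₂ P(x,y). Per-cell terms -P(x,y)·log₂P(x,y):
  X=0: 0.4246, 0.1598, 0.1598
  X=1: 0.2551, 0.5043, 0.1598
  X=2: 0.2551, 0.0000, 0.4848
  X=3: 0.2551, 0.0000, 0.2551
  (cells with P = 0 contribute 0)
Sum of the 12 terms: H(X,Y) = 2.9135 bits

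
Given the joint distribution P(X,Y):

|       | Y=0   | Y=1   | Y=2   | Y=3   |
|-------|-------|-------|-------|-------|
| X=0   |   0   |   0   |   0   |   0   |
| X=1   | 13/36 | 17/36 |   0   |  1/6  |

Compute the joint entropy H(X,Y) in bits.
1.4726 bits

H(X,Y) = -Σ_{x,y} P(x,y) log₂ P(x,y). Per-cell terms -P(x,y)·log₂P(x,y):
  X=0: 0.0000, 0.0000, 0.0000, 0.0000
  X=1: 0.5306, 0.5112, 0.0000, 0.4308
  (cells with P = 0 contribute 0)
Sum of the 8 terms: H(X,Y) = 1.4726 bits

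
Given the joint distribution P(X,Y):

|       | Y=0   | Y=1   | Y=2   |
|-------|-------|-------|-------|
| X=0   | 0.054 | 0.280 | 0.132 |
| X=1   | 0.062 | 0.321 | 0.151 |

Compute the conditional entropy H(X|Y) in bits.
0.9967 bits

H(X|Y) = H(X,Y) - H(Y)

H(X,Y) = -Σ_{x,y} P(x,y) log₂ P(x,y). Per-cell terms -P(x,y)·log₂P(x,y):
  X=0: 0.227388, 0.514220, 0.385624
  X=1: 0.248718, 0.526233, 0.411834
Sum of the 6 terms: H(X,Y) = 2.31402 bits

Marginal of Y (column sums):
  P(Y=0) = 0.054 + 0.062 = 0.116
  P(Y=1) = 0.280 + 0.321 = 0.601
  P(Y=2) = 0.132 + 0.151 = 0.283
H(Y) = -[0.116·log₂(0.116) + 0.601·log₂(0.601) + 0.283·log₂(0.283)]
  = 0.360505 + 0.441472 + 0.515379 = 1.31736 bits

H(X|Y) = H(X,Y) - H(Y) = 2.31402 - 1.31736 = 0.9967 bits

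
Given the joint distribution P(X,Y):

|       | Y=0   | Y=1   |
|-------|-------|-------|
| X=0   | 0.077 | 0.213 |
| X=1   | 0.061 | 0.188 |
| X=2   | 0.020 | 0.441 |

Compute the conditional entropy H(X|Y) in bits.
1.4637 bits

H(X|Y) = H(X,Y) - H(Y)

H(X,Y) = -Σ_{x,y} P(x,y) log₂ P(x,y). Per-cell terms -P(x,y)·log₂P(x,y):
  X=0: 0.2848, 0.4752
  X=1: 0.2461, 0.4533
  X=2: 0.1129, 0.5209
Sum of the 6 terms: H(X,Y) = 2.0932 bits

Marginal of Y (column sums):
  P(Y=0) = 0.077 + 0.061 + 0.020 = 0.158
  P(Y=1) = 0.213 + 0.188 + 0.441 = 0.842
H(Y) = -[0.158·log₂(0.158) + 0.842·log₂(0.842)]
  = 0.4206 + 0.2089 = 0.6295 bits

H(X|Y) = H(X,Y) - H(Y) = 2.0932 - 0.6295 = 1.4637 bits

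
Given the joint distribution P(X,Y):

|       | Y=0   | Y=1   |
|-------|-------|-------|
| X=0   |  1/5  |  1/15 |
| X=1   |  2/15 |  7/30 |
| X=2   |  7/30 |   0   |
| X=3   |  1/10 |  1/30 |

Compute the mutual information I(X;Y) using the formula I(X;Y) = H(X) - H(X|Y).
0.2470 bits

I(X;Y) = H(X) - H(X|Y)

Marginal of X (row sums):
  P(X=0) = 1/5 + 1/15 = 4/15
  P(X=1) = 2/15 + 7/30 = 11/30
  P(X=2) = 7/30 + 0 = 7/30
  P(X=3) = 1/10 + 1/30 = 2/15
H(X) = -[(4/15)·log₂(4/15) + (11/30)·log₂(11/30) + (7/30)·log₂(7/30) + (2/15)·log₂(2/15)]
  = 0.5085 + 0.5307 + 0.4899 + 0.3876 = 1.9167 bits

Marginal of Y (column sums):
  P(Y=0) = 1/5 + 2/15 + 7/30 + 1/10 = 2/3
  P(Y=1) = 1/15 + 7/30 + 0 + 1/30 = 1/3
H(X|Y) = Σ_y P(y)·H(X|Y=y):
  Y=0: P(Y=0) = 2/3, P(X|Y=0) = (3/10, 1/5, 7/20, 3/20) → H(X|Y=0) = 1.9261
  Y=1: P(Y=1) = 1/3, P(X|Y=1) = (1/5, 7/10, 0, 1/10) → H(X|Y=1) = 1.1568
H(X|Y) = (2/3)·1.9261 + (1/3)·1.1568 = 1.6697 bits

I(X;Y) = H(X) - H(X|Y) = 1.9167 - 1.6697 = 0.2470 bits

Cross-check via I(X;Y) = H(X) + H(Y) - H(X,Y): computing H(Y) from the column sums and H(X,Y) from the 8 cells in the same way gives H(Y) = 0.9183 bits and H(X,Y) = 2.5880 bits, so
I(X;Y) = 1.9167 + 0.9183 - 2.5880 = 0.2470 bits ✓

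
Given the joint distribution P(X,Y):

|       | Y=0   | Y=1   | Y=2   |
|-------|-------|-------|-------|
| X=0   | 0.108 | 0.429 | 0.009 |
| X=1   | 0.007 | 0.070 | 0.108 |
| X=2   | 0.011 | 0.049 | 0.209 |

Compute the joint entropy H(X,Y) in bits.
2.3540 bits

H(X,Y) = -Σ_{x,y} P(x,y) log₂ P(x,y). Per-cell terms -P(x,y)·log₂P(x,y):
  X=0: 0.34678, 0.52379, 0.06116
  X=1: 0.05011, 0.26856, 0.34678
  X=2: 0.07157, 0.21320, 0.47201
Sum of the 9 terms: H(X,Y) = 2.3540 bits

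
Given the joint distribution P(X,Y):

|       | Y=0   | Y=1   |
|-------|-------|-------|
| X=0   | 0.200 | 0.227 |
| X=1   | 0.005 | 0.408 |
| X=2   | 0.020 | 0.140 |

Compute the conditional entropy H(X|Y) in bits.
1.2567 bits

H(X|Y) = H(X,Y) - H(Y)

H(X,Y) = -Σ_{x,y} P(x,y) log₂ P(x,y). Per-cell terms -P(x,y)·log₂P(x,y):
  X=0: 0.4644, 0.4856
  X=1: 0.0382, 0.5277
  X=2: 0.1129, 0.3971
Sum of the 6 terms: H(X,Y) = 2.0259 bits

Marginal of Y (column sums):
  P(Y=0) = 0.200 + 0.005 + 0.020 = 0.225
  P(Y=1) = 0.227 + 0.408 + 0.140 = 0.775
H(Y) = -[0.225·log₂(0.225) + 0.775·log₂(0.775)]
  = 0.4842 + 0.2850 = 0.7692 bits

H(X|Y) = H(X,Y) - H(Y) = 2.0259 - 0.7692 = 1.2567 bits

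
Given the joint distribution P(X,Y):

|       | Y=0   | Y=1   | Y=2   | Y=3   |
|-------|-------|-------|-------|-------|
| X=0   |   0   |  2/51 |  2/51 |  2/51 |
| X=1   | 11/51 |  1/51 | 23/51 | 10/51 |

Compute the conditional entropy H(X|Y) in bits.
0.4041 bits

H(X|Y) = H(X,Y) - H(Y)

H(X,Y) = -Σ_{x,y} P(x,y) log₂ P(x,y). Per-cell terms -P(x,y)·log₂P(x,y):
  X=0: 0.00000, 0.18323, 0.18323, 0.18323
  X=1: 0.47731, 0.11122, 0.51811, 0.46088
  (cells with P = 0 contribute 0)
Sum of the 8 terms: H(X,Y) = 2.1172 bits

Marginal of Y (column sums):
  P(Y=0) = 0 + 11/51 = 11/51
  P(Y=1) = 2/51 + 1/51 = 1/17
  P(Y=2) = 2/51 + 23/51 = 25/51
  P(Y=3) = 2/51 + 10/51 = 4/17
H(Y) = -[(11/51)·log₂(11/51) + (1/17)·log₂(1/17) + (25/51)·log₂(25/51) + (4/17)·log₂(4/17)]
  = 0.47731 + 0.24044 + 0.50420 + 0.49117 = 1.7131 bits

H(X|Y) = H(X,Y) - H(Y) = 2.1172 - 1.7131 = 0.4041 bits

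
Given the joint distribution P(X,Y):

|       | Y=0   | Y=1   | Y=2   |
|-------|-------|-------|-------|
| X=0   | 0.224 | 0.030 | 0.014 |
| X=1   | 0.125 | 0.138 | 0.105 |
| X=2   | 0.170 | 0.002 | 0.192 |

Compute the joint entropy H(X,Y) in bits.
2.7418 bits

H(X,Y) = -Σ_{x,y} P(x,y) log₂ P(x,y). Per-cell terms -P(x,y)·log₂P(x,y):
  X=0: 0.4835, 0.1518, 0.0862
  X=1: 0.3750, 0.3943, 0.3414
  X=2: 0.4346, 0.0179, 0.4571
Sum of the 9 terms: H(X,Y) = 2.7418 bits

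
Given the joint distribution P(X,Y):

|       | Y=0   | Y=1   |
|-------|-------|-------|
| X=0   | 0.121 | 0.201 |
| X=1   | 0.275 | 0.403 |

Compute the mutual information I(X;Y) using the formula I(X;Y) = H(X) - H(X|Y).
0.0006 bits

I(X;Y) = H(X) - H(X|Y)

Marginal of X (row sums):
  P(X=0) = 0.121 + 0.201 = 0.322
  P(X=1) = 0.275 + 0.403 = 0.678
H(X) = -[0.322·log₂(0.322) + 0.678·log₂(0.678)]
  = 0.526427 + 0.380116 = 0.90654 bits

Marginal of Y (column sums):
  P(Y=0) = 0.121 + 0.275 = 0.396
  P(Y=1) = 0.201 + 0.403 = 0.604
H(X|Y) = Σ_y P(y)·H(X|Y=y):
  Y=0: P(Y=0) = 0.396, P(X|Y=0) = (11/36, 25/36) → H(X|Y=0) = 0.887976
  Y=1: P(Y=1) = 0.604, P(X|Y=1) = (201/604, 403/604) → H(X|Y=1) = 0.917743
H(X|Y) = 0.396·0.887976 + 0.604·0.917743 = 0.90596 bits

I(X;Y) = H(X) - H(X|Y) = 0.90654 - 0.90596 = 0.0006 bits

Cross-check via I(X;Y) = H(X) + H(Y) - H(X,Y): computing H(Y) from the column sums and H(X,Y) from the 4 cells in the same way gives H(Y) = 0.96856 bits and H(X,Y) = 1.87452 bits, so
I(X;Y) = 0.90654 + 0.96856 - 1.87452 = 0.0006 bits ✓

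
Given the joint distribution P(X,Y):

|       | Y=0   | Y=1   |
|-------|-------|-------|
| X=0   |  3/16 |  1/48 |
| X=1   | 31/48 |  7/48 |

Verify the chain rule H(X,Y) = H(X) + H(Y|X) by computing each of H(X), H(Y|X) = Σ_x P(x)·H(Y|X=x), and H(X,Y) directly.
H(X) = 0.7383 bits, H(Y|X) = 0.6433 bits, H(X,Y) = 1.3816 bits

Marginal of X (row sums):
  P(X=0) = 3/16 + 1/48 = 5/24
  P(X=1) = 31/48 + 7/48 = 19/24
H(X) = -[(5/24)·log₂(5/24) + (19/24)·log₂(19/24)]
  = 0.47147 + 0.26682 = 0.7383 bits

H(Y|X) = Σ_x P(x)·H(Y|X=x):
  X=0: P(X=0) = 5/24, P(Y|X=0) = (9/10, 1/10) → H(Y|X=0) = 0.46900
  X=1: P(X=1) = 19/24, P(Y|X=1) = (31/38, 7/38) → H(Y|X=1) = 0.68920
H(Y|X) = (5/24)·0.46900 + (19/24)·0.68920 = 0.6433 bits

H(X,Y) = -Σ_{x,y} P(x,y) log₂ P(x,y). Per-cell terms -P(x,y)·log₂P(x,y):
  X=0: 0.45282, 0.11635
  X=1: 0.40737, 0.40507
Sum of the 4 terms: H(X,Y) = 1.3816 bits

Chain rule check:
  H(X) + H(Y|X) = 0.7383 + 0.6433 = 1.3816 bits
  H(X,Y) = 1.3816 bits
✓ Chain rule verified.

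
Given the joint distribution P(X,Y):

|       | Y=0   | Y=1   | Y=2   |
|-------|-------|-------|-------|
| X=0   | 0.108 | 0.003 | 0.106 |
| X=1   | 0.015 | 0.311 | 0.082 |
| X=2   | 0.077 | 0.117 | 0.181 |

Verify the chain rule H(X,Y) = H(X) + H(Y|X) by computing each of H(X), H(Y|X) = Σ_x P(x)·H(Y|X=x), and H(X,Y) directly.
H(X) = 1.5366 bits, H(Y|X) = 1.1826 bits, H(X,Y) = 2.7193 bits

Marginal of X (row sums):
  P(X=0) = 0.108 + 0.003 + 0.106 = 0.217
  P(X=1) = 0.015 + 0.311 + 0.082 = 0.408
  P(X=2) = 0.077 + 0.117 + 0.181 = 0.375
H(X) = -[0.217·log₂(0.217) + 0.408·log₂(0.408) + 0.375·log₂(0.375)]
  = 0.478319 + 0.527690 + 0.530639 = 1.5366 bits

H(Y|X) = Σ_x P(x)·H(Y|X=x):
  X=0: P(X=0) = 0.217, P(Y|X=0) = (108/217, 3/217, 106/217) → H(Y|X=0) = 1.091310
  X=1: P(X=1) = 0.408, P(Y|X=1) = (5/136, 311/408, 41/204) → H(Y|X=1) = 0.938988
  X=2: P(X=2) = 0.375, P(Y|X=2) = (77/375, 39/125, 181/375) → H(Y|X=2) = 1.500487
H(Y|X) = 0.217·1.091310 + 0.408·0.938988 + 0.375·1.500487 = 1.1826 bits

H(X,Y) = -Σ_{x,y} P(x,y) log₂ P(x,y). Per-cell terms -P(x,y)·log₂P(x,y):
  X=0: 0.346777, 0.025142, 0.343214
  X=1: 0.090883, 0.524039, 0.295875
  X=2: 0.284823, 0.362164, 0.446335
Sum of the 9 terms: H(X,Y) = 2.7193 bits

Chain rule check:
  H(X) + H(Y|X) = 1.5366 + 1.1826 = 2.7192 bits
  H(X,Y) = 2.7193 bits
✓ Chain rule verified (Δ = 0.0001 is 4-dp rounding noise: each of the three values was rounded independently).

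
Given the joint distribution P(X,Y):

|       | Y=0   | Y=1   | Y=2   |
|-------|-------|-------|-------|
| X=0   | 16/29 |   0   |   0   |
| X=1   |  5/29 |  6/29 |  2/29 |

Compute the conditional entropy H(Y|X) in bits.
0.6547 bits

H(Y|X) = H(X,Y) - H(X)

H(X,Y) = -Σ_{x,y} P(x,y) log₂ P(x,y). Per-cell terms -P(x,y)·log₂P(x,y):
  X=0: 0.47337, 0.00000, 0.00000
  X=1: 0.43725, 0.47028, 0.26607
  (cells with P = 0 contribute 0)
Sum of the 6 terms: H(X,Y) = 1.6470 bits

Marginal of X (row sums):
  P(X=0) = 16/29 + 0 + 0 = 16/29
  P(X=1) = 5/29 + 6/29 + 2/29 = 13/29
H(X) = -[(16/29)·log₂(16/29) + (13/29)·log₂(13/29)]
  = 0.47337 + 0.51890 = 0.9923 bits

H(Y|X) = H(X,Y) - H(X) = 1.6470 - 0.9923 = 0.6547 bits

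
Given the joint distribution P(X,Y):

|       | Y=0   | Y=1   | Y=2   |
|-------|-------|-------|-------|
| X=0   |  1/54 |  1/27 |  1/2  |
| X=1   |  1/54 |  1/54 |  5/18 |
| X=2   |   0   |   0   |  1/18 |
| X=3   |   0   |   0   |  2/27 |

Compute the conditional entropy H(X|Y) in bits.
1.4840 bits

H(X|Y) = H(X,Y) - H(Y)

H(X,Y) = -Σ_{x,y} P(x,y) log₂ P(x,y). Per-cell terms -P(x,y)·log₂P(x,y):
  X=0: 0.1066, 0.1761, 0.5000
  X=1: 0.1066, 0.1066, 0.5133
  X=2: 0.0000, 0.0000, 0.2317
  X=3: 0.0000, 0.0000, 0.2781
  (cells with P = 0 contribute 0)
Sum of the 12 terms: H(X,Y) = 2.0190 bits

Marginal of Y (column sums):
  P(Y=0) = 1/54 + 1/54 + 0 + 0 = 1/27
  P(Y=1) = 1/27 + 1/54 + 0 + 0 = 1/18
  P(Y=2) = 1/2 + 5/18 + 1/18 + 2/27 = 49/54
H(Y) = -[(1/27)·log₂(1/27) + (1/18)·log₂(1/18) + (49/54)·log₂(49/54)]
  = 0.1761 + 0.2317 + 0.1272 = 0.5350 bits

H(X|Y) = H(X,Y) - H(Y) = 2.0190 - 0.5350 = 1.4840 bits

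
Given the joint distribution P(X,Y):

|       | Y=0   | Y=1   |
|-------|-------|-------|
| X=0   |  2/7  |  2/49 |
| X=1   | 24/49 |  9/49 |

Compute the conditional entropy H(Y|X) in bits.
0.7468 bits

H(Y|X) = H(X,Y) - H(X)

H(X,Y) = -Σ_{x,y} P(x,y) log₂ P(x,y). Per-cell terms -P(x,y)·log₂P(x,y):
  X=0: 0.516387, 0.188356
  X=1: 0.504366, 0.449042
Sum of the 4 terms: H(X,Y) = 1.65815 bits

Marginal of X (row sums):
  P(X=0) = 2/7 + 2/49 = 16/49
  P(X=1) = 24/49 + 9/49 = 33/49
H(X) = -[(16/49)·log₂(16/49) + (33/49)·log₂(33/49)]
  = 0.527252 + 0.384090 = 0.91134 bits

H(Y|X) = H(X,Y) - H(X) = 1.65815 - 0.91134 = 0.7468 bits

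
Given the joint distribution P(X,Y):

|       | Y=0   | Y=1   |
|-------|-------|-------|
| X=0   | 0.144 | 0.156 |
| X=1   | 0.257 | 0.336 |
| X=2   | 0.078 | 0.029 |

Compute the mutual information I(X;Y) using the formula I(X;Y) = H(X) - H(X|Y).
0.0235 bits

I(X;Y) = H(X) - H(X|Y)

Marginal of X (row sums):
  P(X=0) = 0.144 + 0.156 = 0.300
  P(X=1) = 0.257 + 0.336 = 0.593
  P(X=2) = 0.078 + 0.029 = 0.107
H(X) = -[0.300·log₂(0.300) + 0.593·log₂(0.593) + 0.107·log₂(0.107)]
  = 0.5211 + 0.4471 + 0.3450 = 1.3132 bits

Marginal of Y (column sums):
  P(Y=0) = 0.144 + 0.257 + 0.078 = 0.479
  P(Y=1) = 0.156 + 0.336 + 0.029 = 0.521
H(X|Y) = Σ_y P(y)·H(X|Y=y):
  Y=0: P(Y=0) = 0.479, P(X|Y=0) = (144/479, 257/479, 78/479) → H(X|Y=0) = 1.4296
  Y=1: P(Y=1) = 0.521, P(X|Y=1) = (156/521, 336/521, 29/521) → H(X|Y=1) = 1.1610
H(X|Y) = 0.479·1.4296 + 0.521·1.1610 = 1.2897 bits

I(X;Y) = H(X) - H(X|Y) = 1.3132 - 1.2897 = 0.0235 bits

Cross-check via I(X;Y) = H(X) + H(Y) - H(X,Y): computing H(Y) from the column sums and H(X,Y) from the 6 cells in the same way gives H(Y) = 0.9987 bits and H(X,Y) = 2.2884 bits, so
I(X;Y) = 1.3132 + 0.9987 - 2.2884 = 0.0235 bits ✓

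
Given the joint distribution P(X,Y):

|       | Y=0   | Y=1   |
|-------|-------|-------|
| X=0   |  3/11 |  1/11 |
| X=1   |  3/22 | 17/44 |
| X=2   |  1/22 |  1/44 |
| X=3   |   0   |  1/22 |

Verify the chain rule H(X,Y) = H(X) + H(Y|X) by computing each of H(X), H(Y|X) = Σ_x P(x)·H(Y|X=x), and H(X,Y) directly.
H(X) = 1.4868 bits, H(Y|X) = 0.7905 bits, H(X,Y) = 2.2772 bits

Marginal of X (row sums):
  P(X=0) = 3/11 + 1/11 = 4/11
  P(X=1) = 3/22 + 17/44 = 23/44
  P(X=2) = 1/22 + 1/44 = 3/44
  P(X=3) = 0 + 1/22 = 1/22
H(X) = -[(4/11)·log₂(4/11) + (23/44)·log₂(23/44) + (3/44)·log₂(3/44) + (1/22)·log₂(1/22)]
  = 0.53070 + 0.48920 + 0.26417 + 0.20270 = 1.4868 bits

H(Y|X) = Σ_x P(x)·H(Y|X=x):
  X=0: P(X=0) = 4/11, P(Y|X=0) = (3/4, 1/4) → H(Y|X=0) = 0.81128
  X=1: P(X=1) = 23/44, P(Y|X=1) = (6/23, 17/23) → H(Y|X=1) = 0.82806
  X=2: P(X=2) = 3/44, P(Y|X=2) = (2/3, 1/3) → H(Y|X=2) = 0.91830
  X=3: P(X=3) = 1/22, P(Y|X=3) = (0, 1) → H(Y|X=3) = 0.00000
H(Y|X) = (4/11)·0.81128 + (23/44)·0.82806 + (3/44)·0.91830 + (1/22)·0.00000 = 0.7905 bits

H(X,Y) = -Σ_{x,y} P(x,y) log₂ P(x,y). Per-cell terms -P(x,y)·log₂P(x,y):
  X=0: 0.51122, 0.31449
  X=1: 0.39197, 0.53008
  X=2: 0.20270, 0.12408
  X=3: 0.00000, 0.20270
  (cells with P = 0 contribute 0)
Sum of the 8 terms: H(X,Y) = 2.2772 bits

Chain rule check:
  H(X) + H(Y|X) = 1.4868 + 0.7905 = 2.2773 bits
  H(X,Y) = 2.2772 bits
✓ Chain rule verified (Δ = 0.0001 is 4-dp rounding noise: each of the three values was rounded independently).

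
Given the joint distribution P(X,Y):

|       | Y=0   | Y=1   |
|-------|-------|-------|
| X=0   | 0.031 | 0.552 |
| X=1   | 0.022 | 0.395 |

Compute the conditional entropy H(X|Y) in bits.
0.9800 bits

H(X|Y) = H(X,Y) - H(Y)

H(X,Y) = -Σ_{x,y} P(x,y) log₂ P(x,y). Per-cell terms -P(x,y)·log₂P(x,y):
  X=0: 0.1554, 0.4732
  X=1: 0.1211, 0.5293
Sum of the 4 terms: H(X,Y) = 1.2790 bits

Marginal of Y (column sums):
  P(Y=0) = 0.031 + 0.022 = 0.053
  P(Y=1) = 0.552 + 0.395 = 0.947
H(Y) = -[0.053·log₂(0.053) + 0.947·log₂(0.947)]
  = 0.2246 + 0.0744 = 0.2990 bits

H(X|Y) = H(X,Y) - H(Y) = 1.2790 - 0.2990 = 0.9800 bits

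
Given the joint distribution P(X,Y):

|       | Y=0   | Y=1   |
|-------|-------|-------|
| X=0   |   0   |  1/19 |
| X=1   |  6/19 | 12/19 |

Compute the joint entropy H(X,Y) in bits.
1.1674 bits

H(X,Y) = -Σ_{x,y} P(x,y) log₂ P(x,y). Per-cell terms -P(x,y)·log₂P(x,y):
  X=0: 0.0000, 0.2236
  X=1: 0.5251, 0.4187
  (cells with P = 0 contribute 0)
Sum of the 4 terms: H(X,Y) = 1.1674 bits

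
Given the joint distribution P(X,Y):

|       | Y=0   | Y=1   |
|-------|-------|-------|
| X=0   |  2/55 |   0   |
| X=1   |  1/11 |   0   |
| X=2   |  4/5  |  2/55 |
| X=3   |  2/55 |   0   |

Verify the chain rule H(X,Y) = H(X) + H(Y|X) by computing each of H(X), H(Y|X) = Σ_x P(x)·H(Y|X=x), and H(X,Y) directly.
H(X) = 0.8778 bits, H(Y|X) = 0.2158 bits, H(X,Y) = 1.0936 bits

Marginal of X (row sums):
  P(X=0) = 2/55 + 0 = 2/55
  P(X=1) = 1/11 + 0 = 1/11
  P(X=2) = 4/5 + 2/55 = 46/55
  P(X=3) = 2/55 + 0 = 2/55
H(X) = -[(2/55)·log₂(2/55) + (1/11)·log₂(1/11) + (46/55)·log₂(46/55) + (2/55)·log₂(2/55)]
  = 0.17387 + 0.31449 + 0.21561 + 0.17387 = 0.8778 bits

H(Y|X) = Σ_x P(x)·H(Y|X=x):
  X=0: P(X=0) = 2/55, P(Y|X=0) = (1, 0) → H(Y|X=0) = 0.00000
  X=1: P(X=1) = 1/11, P(Y|X=1) = (1, 0) → H(Y|X=1) = 0.00000
  X=2: P(X=2) = 46/55, P(Y|X=2) = (22/23, 1/23) → H(Y|X=2) = 0.25802
  X=3: P(X=3) = 2/55, P(Y|X=3) = (1, 0) → H(Y|X=3) = 0.00000
H(Y|X) = (2/55)·0.00000 + (1/11)·0.00000 + (46/55)·0.25802 + (2/55)·0.00000 = 0.2158 bits

H(X,Y) = -Σ_{x,y} P(x,y) log₂ P(x,y). Per-cell terms -P(x,y)·log₂P(x,y):
  X=0: 0.17387, 0.00000
  X=1: 0.31449, 0.00000
  X=2: 0.25754, 0.17387
  X=3: 0.17387, 0.00000
  (cells with P = 0 contribute 0)
Sum of the 8 terms: H(X,Y) = 1.0936 bits

Chain rule check:
  H(X) + H(Y|X) = 0.8778 + 0.2158 = 1.0936 bits
  H(X,Y) = 1.0936 bits
✓ Chain rule verified.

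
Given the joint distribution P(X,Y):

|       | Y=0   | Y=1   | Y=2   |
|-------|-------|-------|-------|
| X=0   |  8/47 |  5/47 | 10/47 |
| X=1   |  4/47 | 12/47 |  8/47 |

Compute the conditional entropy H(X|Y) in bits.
0.9301 bits

H(X|Y) = H(X,Y) - H(Y)

H(X,Y) = -Σ_{x,y} P(x,y) log₂ P(x,y). Per-cell terms -P(x,y)·log₂P(x,y):
  X=0: 0.434824, 0.343900, 0.475034
  X=1: 0.302518, 0.502883, 0.434824
Sum of the 6 terms: H(X,Y) = 2.49398 bits

Marginal of Y (column sums):
  P(Y=0) = 8/47 + 4/47 = 12/47
  P(Y=1) = 5/47 + 12/47 = 17/47
  P(Y=2) = 10/47 + 8/47 = 18/47
H(Y) = -[(12/47)·log₂(12/47) + (17/47)·log₂(17/47) + (18/47)·log₂(18/47)]
  = 0.502883 + 0.530663 + 0.530297 = 1.56384 bits

H(X|Y) = H(X,Y) - H(Y) = 2.49398 - 1.56384 = 0.9301 bits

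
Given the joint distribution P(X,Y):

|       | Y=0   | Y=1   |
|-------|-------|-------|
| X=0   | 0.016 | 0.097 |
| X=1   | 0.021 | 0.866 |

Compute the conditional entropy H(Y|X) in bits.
0.2098 bits

H(Y|X) = H(X,Y) - H(X)

H(X,Y) = -Σ_{x,y} P(x,y) log₂ P(x,y). Per-cell terms -P(x,y)·log₂P(x,y):
  X=0: 0.0955, 0.3265
  X=1: 0.1170, 0.1797
Sum of the 4 terms: H(X,Y) = 0.7187 bits

Marginal of X (row sums):
  P(X=0) = 0.016 + 0.097 = 0.113
  P(X=1) = 0.021 + 0.866 = 0.887
H(X) = -[0.113·log₂(0.113) + 0.887·log₂(0.887)]
  = 0.3555 + 0.1534 = 0.5089 bits

H(Y|X) = H(X,Y) - H(X) = 0.7187 - 0.5089 = 0.2098 bits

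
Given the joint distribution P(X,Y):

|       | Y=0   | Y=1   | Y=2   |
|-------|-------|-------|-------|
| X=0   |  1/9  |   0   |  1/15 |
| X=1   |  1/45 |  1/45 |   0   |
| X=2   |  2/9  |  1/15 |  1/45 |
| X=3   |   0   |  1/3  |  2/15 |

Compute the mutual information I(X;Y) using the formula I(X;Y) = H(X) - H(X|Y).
0.5803 bits

I(X;Y) = H(X) - H(X|Y)

Marginal of X (row sums):
  P(X=0) = 1/9 + 0 + 1/15 = 8/45
  P(X=1) = 1/45 + 1/45 + 0 = 2/45
  P(X=2) = 2/9 + 1/15 + 1/45 = 14/45
  P(X=3) = 0 + 1/3 + 2/15 = 7/15
H(X) = -[(8/45)·log₂(8/45) + (2/45)·log₂(2/45) + (14/45)·log₂(14/45) + (7/15)·log₂(7/15)]
  = 0.4430 + 0.1996 + 0.5241 + 0.5131 = 1.6798 bits

Marginal of Y (column sums):
  P(Y=0) = 1/9 + 1/45 + 2/9 + 0 = 16/45
  P(Y=1) = 0 + 1/45 + 1/15 + 1/3 = 19/45
  P(Y=2) = 1/15 + 0 + 1/45 + 2/15 = 2/9
H(X|Y) = Σ_y P(y)·H(X|Y=y):
  Y=0: P(Y=0) = 16/45, P(X|Y=0) = (5/16, 1/16, 5/8, 0) → H(X|Y=0) = 1.1982
  Y=1: P(Y=1) = 19/45, P(X|Y=1) = (0, 1/19, 3/19, 15/19) → H(X|Y=1) = 0.9133
  Y=2: P(Y=2) = 2/9, P(X|Y=2) = (3/10, 0, 1/10, 3/5) → H(X|Y=2) = 1.2955
H(X|Y) = (16/45)·1.1982 + (19/45)·0.9133 + (2/9)·1.2955 = 1.0995 bits

I(X;Y) = H(X) - H(X|Y) = 1.6798 - 1.0995 = 0.5803 bits

Cross-check via I(X;Y) = H(X) + H(Y) - H(X,Y): computing H(Y) from the column sums and H(X,Y) from the 12 cells in the same way gives H(Y) = 1.5379 bits and H(X,Y) = 2.6374 bits, so
I(X;Y) = 1.6798 + 1.5379 - 2.6374 = 0.5803 bits ✓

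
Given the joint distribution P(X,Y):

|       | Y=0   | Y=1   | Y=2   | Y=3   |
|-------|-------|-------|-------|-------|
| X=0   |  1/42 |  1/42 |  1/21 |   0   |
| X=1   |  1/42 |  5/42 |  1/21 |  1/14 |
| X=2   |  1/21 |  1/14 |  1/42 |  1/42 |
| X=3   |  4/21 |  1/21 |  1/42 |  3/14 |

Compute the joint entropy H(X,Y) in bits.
3.4483 bits

H(X,Y) = -Σ_{x,y} P(x,y) log₂ P(x,y). Per-cell terms -P(x,y)·log₂P(x,y):
  X=0: 0.12839, 0.12839, 0.20916, 0.00000
  X=1: 0.12839, 0.36552, 0.20916, 0.27195
  X=2: 0.20916, 0.27195, 0.12839, 0.12839
  X=3: 0.45568, 0.20916, 0.12839, 0.47623
  (cells with P = 0 contribute 0)
Sum of the 16 terms: H(X,Y) = 3.4483 bits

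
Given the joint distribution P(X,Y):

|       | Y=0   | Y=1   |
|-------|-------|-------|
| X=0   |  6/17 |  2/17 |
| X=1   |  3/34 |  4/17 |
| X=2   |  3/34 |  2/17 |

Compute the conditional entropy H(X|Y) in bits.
1.3685 bits

H(X|Y) = H(X,Y) - H(Y)

H(X,Y) = -Σ_{x,y} P(x,y) log₂ P(x,y). Per-cell terms -P(x,y)·log₂P(x,y):
  X=0: 0.53029, 0.36323
  X=1: 0.30904, 0.49117
  X=2: 0.30904, 0.36323
Sum of the 6 terms: H(X,Y) = 2.3660 bits

Marginal of Y (column sums):
  P(Y=0) = 6/17 + 3/34 + 3/34 = 9/17
  P(Y=1) = 2/17 + 4/17 + 2/17 = 8/17
H(Y) = -[(9/17)·log₂(9/17) + (8/17)·log₂(8/17)]
  = 0.48576 + 0.51175 = 0.9975 bits

H(X|Y) = H(X,Y) - H(Y) = 2.3660 - 0.9975 = 1.3685 bits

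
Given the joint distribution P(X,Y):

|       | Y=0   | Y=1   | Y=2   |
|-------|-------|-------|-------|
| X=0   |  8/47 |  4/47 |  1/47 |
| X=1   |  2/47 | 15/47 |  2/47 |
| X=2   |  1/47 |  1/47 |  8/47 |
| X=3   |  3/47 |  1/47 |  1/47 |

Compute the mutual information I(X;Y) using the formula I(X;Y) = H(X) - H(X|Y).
0.4727 bits

I(X;Y) = H(X) - H(X|Y)

Marginal of X (row sums):
  P(X=0) = 8/47 + 4/47 + 1/47 = 13/47
  P(X=1) = 2/47 + 15/47 + 2/47 = 19/47
  P(X=2) = 1/47 + 1/47 + 8/47 = 10/47
  P(X=3) = 3/47 + 1/47 + 1/47 = 5/47
H(X) = -[(13/47)·log₂(13/47) + (19/47)·log₂(19/47) + (10/47)·log₂(10/47) + (5/47)·log₂(5/47)]
  = 0.51285 + 0.52822 + 0.47503 + 0.34390 = 1.8600 bits

Marginal of Y (column sums):
  P(Y=0) = 8/47 + 2/47 + 1/47 + 3/47 = 14/47
  P(Y=1) = 4/47 + 15/47 + 1/47 + 1/47 = 21/47
  P(Y=2) = 1/47 + 2/47 + 8/47 + 1/47 = 12/47
H(X|Y) = Σ_y P(y)·H(X|Y=y):
  Y=0: P(Y=0) = 14/47, P(X|Y=0) = (4/7, 1/7, 1/14, 3/14) → H(X|Y=0) = 1.61058
  Y=1: P(Y=1) = 21/47, P(X|Y=1) = (4/21, 5/7, 1/21, 1/21) → H(X|Y=1) = 1.22073
  Y=2: P(Y=2) = 12/47, P(X|Y=2) = (1/12, 1/6, 2/3, 1/12) → H(X|Y=2) = 1.41830
H(X|Y) = (14/47)·1.61058 + (21/47)·1.22073 + (12/47)·1.41830 = 1.3873 bits

I(X;Y) = H(X) - H(X|Y) = 1.8600 - 1.3873 = 0.4727 bits

Cross-check via I(X;Y) = H(X) + H(Y) - H(X,Y): computing H(Y) from the column sums and H(X,Y) from the 12 cells in the same way gives H(Y) = 1.5426 bits and H(X,Y) = 2.9299 bits, so
I(X;Y) = 1.8600 + 1.5426 - 2.9299 = 0.4727 bits ✓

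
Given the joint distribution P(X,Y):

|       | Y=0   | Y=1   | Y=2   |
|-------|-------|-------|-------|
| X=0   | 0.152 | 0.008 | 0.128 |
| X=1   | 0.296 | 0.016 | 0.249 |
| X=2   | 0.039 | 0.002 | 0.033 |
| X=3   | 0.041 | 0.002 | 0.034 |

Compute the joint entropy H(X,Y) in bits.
2.6988 bits

H(X,Y) = -Σ_{x,y} P(x,y) log₂ P(x,y). Per-cell terms -P(x,y)·log₂P(x,y):
  X=0: 0.41311, 0.05573, 0.37962
  X=1: 0.51987, 0.09545, 0.49944
  X=2: 0.18253, 0.01793, 0.16241
  X=3: 0.18894, 0.01793, 0.16586
Sum of the 12 terms: H(X,Y) = 2.6988 bits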